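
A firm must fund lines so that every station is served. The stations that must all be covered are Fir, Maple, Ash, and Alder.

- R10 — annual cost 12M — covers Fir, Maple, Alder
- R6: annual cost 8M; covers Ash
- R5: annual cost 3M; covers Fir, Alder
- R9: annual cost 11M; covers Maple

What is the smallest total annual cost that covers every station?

20

This is a weighted set-cover instance.
Choose R10 and R6: together they cover Fir, Maple, Ash, Alder — every station.
Total annual cost: 12 + 8 = 20.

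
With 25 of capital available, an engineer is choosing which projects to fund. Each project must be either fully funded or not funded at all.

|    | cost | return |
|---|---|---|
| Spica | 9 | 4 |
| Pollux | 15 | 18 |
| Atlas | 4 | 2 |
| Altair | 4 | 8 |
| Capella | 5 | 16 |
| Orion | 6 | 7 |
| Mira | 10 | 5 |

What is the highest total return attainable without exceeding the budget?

Take Pollux, Altair, and Capella: cost 15 + 4 + 5 = 24 ≤ 25, return 18 + 8 + 16 = 42.
No other feasible combination does better.

42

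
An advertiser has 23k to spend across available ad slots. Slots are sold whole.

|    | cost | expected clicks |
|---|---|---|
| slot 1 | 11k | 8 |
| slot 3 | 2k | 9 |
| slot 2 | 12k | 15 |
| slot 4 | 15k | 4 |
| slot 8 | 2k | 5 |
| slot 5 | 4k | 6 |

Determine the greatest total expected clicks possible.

35

Treat it as a binary knapsack problem.
Allowing fractional choices, the relaxed optimum would be about 37.2, but ad slots are indivisible.
slot 3 + slot 2 + slot 8 + slot 5: cost 2 + 12 + 2 + 4 = 20 ≤ 23, expected clicks 9 + 15 + 5 + 6 = 35.
slot 3 + slot 2 + slot 5: cost 2 + 12 + 4 = 18 ≤ 23, expected clicks 9 + 15 + 6 = 30.
Best is slot 3, slot 2, slot 8, and slot 5 with total expected clicks 35.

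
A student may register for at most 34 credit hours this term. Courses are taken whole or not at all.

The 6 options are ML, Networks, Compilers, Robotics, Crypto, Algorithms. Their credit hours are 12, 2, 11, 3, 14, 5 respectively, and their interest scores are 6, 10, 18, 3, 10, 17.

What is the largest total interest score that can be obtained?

Allowing fractional choices, the relaxed optimum would be about 57.3, but courses are indivisible.
ML + Networks + Compilers + Algorithms: credit hours 12 + 2 + 11 + 5 = 30 ≤ 34, interest score 6 + 10 + 18 + 17 = 51.
Networks + Compilers + Crypto + Algorithms: credit hours 2 + 11 + 14 + 5 = 32 ≤ 34, interest score 10 + 18 + 10 + 17 = 55.
ML + Networks + Compilers + Robotics + Algorithms: credit hours 12 + 2 + 11 + 3 + 5 = 33 ≤ 34, interest score 6 + 10 + 18 + 3 + 17 = 54.
Best is Networks, Compilers, Crypto, and Algorithms with total interest score 55.

55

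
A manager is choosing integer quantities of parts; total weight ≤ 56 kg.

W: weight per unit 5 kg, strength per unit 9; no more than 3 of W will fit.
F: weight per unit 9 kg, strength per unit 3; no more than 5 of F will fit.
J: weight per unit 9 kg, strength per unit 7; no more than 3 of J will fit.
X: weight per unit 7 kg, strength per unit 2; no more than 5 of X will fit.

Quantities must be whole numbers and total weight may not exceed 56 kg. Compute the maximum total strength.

Take 3×W, 3×J, and 2×X: weight 56 ≤ 56, strength 3·9 + 3·7 + 2·2 = 52.
W has the best ratio (9/5) and is taken to its limit of 3; remaining capacity is filled optimally with the others.

52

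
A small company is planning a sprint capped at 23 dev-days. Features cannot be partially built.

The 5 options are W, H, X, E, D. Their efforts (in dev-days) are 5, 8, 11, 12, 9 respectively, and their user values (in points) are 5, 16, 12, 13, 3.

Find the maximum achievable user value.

This is an integer program with binary decision variables.
Take H and E: effort 8 + 12 = 20 ≤ 23, user value 16 + 13 = 29.
No other feasible combination does better.

29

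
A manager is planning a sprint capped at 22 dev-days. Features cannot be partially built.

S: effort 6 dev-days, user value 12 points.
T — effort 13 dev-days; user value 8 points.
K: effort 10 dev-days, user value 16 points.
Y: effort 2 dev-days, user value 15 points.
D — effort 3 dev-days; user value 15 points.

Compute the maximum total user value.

58

Allowing fractional choices, the relaxed optimum would be about 58.6, but features are indivisible.
K + Y + D: effort 10 + 2 + 3 = 15 ≤ 22, user value 16 + 15 + 15 = 46.
S + K + Y + D: effort 6 + 10 + 2 + 3 = 21 ≤ 22, user value 12 + 16 + 15 + 15 = 58.
Best is S, K, Y, and D with total user value 58.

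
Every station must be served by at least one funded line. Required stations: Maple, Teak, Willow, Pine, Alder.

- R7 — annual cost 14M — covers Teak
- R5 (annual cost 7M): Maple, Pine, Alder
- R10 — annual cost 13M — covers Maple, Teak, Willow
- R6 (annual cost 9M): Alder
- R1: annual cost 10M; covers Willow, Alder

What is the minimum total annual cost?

20

Choose R5 and R10: together they cover Maple, Teak, Willow, Pine, Alder — every station.
Total annual cost: 7 + 13 = 20.
No cover costs less than 20.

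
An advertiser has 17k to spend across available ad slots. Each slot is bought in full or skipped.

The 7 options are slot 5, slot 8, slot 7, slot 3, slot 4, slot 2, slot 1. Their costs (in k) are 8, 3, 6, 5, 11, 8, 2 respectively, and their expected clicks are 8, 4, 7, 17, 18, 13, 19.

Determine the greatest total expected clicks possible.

Take slot 3, slot 2, and slot 1: cost 5 + 8 + 2 = 15 ≤ 17, expected clicks 17 + 13 + 19 = 49.
No other feasible combination does better.

49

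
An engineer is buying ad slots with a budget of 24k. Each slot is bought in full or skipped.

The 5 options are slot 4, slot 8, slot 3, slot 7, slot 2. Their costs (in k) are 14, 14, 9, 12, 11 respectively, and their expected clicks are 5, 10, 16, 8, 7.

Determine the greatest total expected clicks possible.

26

Take slot 8 and slot 3: cost 14 + 9 = 23 ≤ 24, expected clicks 10 + 16 = 26.
No other feasible combination does better.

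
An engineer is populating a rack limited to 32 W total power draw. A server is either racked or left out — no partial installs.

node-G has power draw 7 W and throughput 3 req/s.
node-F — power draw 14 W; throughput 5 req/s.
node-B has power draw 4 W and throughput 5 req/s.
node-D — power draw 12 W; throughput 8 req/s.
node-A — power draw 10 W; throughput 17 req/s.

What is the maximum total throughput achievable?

Allowing fractional choices, the relaxed optimum would be about 32.6, but servers are indivisible.
node-F + node-B + node-A: power draw 14 + 4 + 10 = 28 ≤ 32, throughput 5 + 5 + 17 = 27.
node-B + node-D + node-A: power draw 4 + 12 + 10 = 26 ≤ 32, throughput 5 + 8 + 17 = 30.
node-G + node-D + node-A: power draw 7 + 12 + 10 = 29 ≤ 32, throughput 3 + 8 + 17 = 28.
Best is node-B, node-D, and node-A with total throughput 30.

30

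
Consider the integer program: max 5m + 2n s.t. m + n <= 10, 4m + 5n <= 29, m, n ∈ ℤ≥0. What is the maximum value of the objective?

35

The continuous relaxation peaks at (7.25, 0) with value 36.25; rounding to a feasible lattice point costs some objective.
(m,n)=(7,0): 1·7+1·0=7≤10, 4·7+5·0=28≤29, objective 35.
(m,n)=(6,1): 1·6+1·1=7≤10, 4·6+5·1=29≤29, objective 32.
(m,n)=(6,0): 1·6+1·0=6≤10, 4·6+5·0=24≤29, objective 30.
Maximum is 35 at (m,n)=(7,0).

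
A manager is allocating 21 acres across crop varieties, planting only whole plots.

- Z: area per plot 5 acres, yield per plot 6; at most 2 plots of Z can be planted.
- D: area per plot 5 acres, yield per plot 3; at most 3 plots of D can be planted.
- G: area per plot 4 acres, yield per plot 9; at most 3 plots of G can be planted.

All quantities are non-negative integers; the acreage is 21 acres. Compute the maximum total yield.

1×Z and 3×G: area 17 ≤ 21, yield 1·6 + 3·9 = 33.
1×D and 3×G: area 17 ≤ 21, yield 1·3 + 3·9 = 30.
Best is 33.

33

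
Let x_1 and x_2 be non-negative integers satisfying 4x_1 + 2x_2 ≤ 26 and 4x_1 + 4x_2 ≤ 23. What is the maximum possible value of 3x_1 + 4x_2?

20

The continuous relaxation peaks at (0, 5.75) with value 23.00; rounding to a feasible lattice point costs some objective.
(x_1,x_2)=(0,5): 4·0+2·5=10≤26, 4·0+4·5=20≤23, objective 20.
(x_1,x_2)=(1,4): 4·1+2·4=12≤26, 4·1+4·4=20≤23, objective 19.
(x_1,x_2)=(0,4): 4·0+2·4=8≤26, 4·0+4·4=16≤23, objective 16.
Maximum is 20 at (x_1,x_2)=(0,5).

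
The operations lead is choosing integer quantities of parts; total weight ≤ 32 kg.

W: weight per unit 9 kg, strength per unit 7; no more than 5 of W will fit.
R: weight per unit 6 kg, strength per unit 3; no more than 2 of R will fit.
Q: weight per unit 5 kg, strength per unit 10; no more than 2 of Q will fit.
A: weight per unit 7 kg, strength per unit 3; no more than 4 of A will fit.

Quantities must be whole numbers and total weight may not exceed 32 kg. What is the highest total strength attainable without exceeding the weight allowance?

Take 2×W and 2×Q: weight 28 ≤ 32, strength 2·7 + 2·10 = 34.
Q has the best ratio (10/5) and is taken to its limit of 2; remaining capacity is filled optimally with the others.

34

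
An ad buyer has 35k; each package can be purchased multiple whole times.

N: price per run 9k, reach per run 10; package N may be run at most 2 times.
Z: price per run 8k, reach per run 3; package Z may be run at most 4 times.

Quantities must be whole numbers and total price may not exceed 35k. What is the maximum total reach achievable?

N has the best ratio (10/9); taking only N gives at most 2×10 = 20 (stopped by the supply cap of 2).
Mixing does better — 2×N and 2×Z: price 34 ≤ 35, reach 2·10 + 2·3 = 26.

26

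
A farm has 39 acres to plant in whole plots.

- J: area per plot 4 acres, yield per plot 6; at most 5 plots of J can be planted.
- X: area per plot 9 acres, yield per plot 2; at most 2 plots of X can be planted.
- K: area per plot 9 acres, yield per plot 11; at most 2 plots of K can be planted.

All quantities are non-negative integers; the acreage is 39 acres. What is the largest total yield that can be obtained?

This is a bounded integer knapsack.
J has the best ratio (6/4); taking only J gives at most 5×6 = 30 (stopped by the supply cap of 5).
Mixing does better — 5×J and 2×K: area 38 ≤ 39, yield 5·6 + 2·11 = 52.

52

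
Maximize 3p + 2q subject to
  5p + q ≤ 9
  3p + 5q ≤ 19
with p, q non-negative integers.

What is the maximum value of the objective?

9

Relaxing integrality, the LP optimum is 9.73 at (p,q) = (1.18, 3.09), which is not an integer point.
(p,q)=(1,3): 5·1+1·3=8≤9, 3·1+5·3=18≤19, objective 9.
(p,q)=(1,2): 5·1+1·2=7≤9, 3·1+5·2=13≤19, objective 7.
(p,q)=(0,3): 5·0+1·3=3≤9, 3·0+5·3=15≤19, objective 6.
Maximum is 9 at (p,q)=(1,3).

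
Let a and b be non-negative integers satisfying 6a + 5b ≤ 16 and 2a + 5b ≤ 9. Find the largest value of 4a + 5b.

9

Relaxing integrality, the LP optimum is 12.50 at (a,b) = (1.75, 1.1), which is not an integer point.
(a,b)=(1,1): 6·1+5·1=11≤16, 2·1+5·1=7≤9, objective 9.
(a,b)=(2,0): 6·2+5·0=12≤16, 2·2+5·0=4≤9, objective 8.
The best lattice point is (1,1), giving 9.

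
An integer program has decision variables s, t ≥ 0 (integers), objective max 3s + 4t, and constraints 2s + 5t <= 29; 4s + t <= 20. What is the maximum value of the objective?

The continuous relaxation peaks at (3.94, 4.22) with value 28.72; rounding to a feasible lattice point costs some objective.
(s,t)=(4,4): 2·4+5·4=28≤29, 4·4+1·4=20≤20, objective 28.
(s,t)=(2,5): 2·2+5·5=29≤29, 4·2+1·5=13≤20, objective 26.
(s,t)=(3,4): 2·3+5·4=26≤29, 4·3+1·4=16≤20, objective 25.
No feasible integer point exceeds 28.

28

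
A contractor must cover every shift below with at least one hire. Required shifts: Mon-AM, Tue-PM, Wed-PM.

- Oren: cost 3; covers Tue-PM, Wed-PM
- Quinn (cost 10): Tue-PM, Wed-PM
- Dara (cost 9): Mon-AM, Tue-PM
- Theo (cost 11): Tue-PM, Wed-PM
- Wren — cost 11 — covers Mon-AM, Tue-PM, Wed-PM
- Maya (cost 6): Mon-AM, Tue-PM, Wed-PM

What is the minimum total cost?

The greedy cost-per-new-shift heuristic would pick Oren and Maya for 9, but a cheaper cover exists.
Maya alone covers Mon-AM, Tue-PM, Wed-PM — every shift.
Total cost: 6.
No cover costs less than 6.

6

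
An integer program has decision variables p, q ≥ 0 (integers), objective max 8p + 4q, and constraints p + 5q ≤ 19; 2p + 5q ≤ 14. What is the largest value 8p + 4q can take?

(p,q)=(7,0): 1·7+5·0=7≤19, 2·7+5·0=14≤14, objective 56.
(p,q)=(6,0): 1·6+5·0=6≤19, 2·6+5·0=12≤14, objective 48.
Maximum is 56 at (p,q)=(7,0).

56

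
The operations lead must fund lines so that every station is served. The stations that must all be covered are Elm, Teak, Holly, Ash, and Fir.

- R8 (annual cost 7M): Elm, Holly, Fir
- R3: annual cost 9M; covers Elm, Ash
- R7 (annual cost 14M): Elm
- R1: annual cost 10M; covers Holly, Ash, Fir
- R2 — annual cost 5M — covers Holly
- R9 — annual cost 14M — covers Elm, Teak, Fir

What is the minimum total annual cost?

This is an integer covering problem.
Choose R1 and R9: together they cover Elm, Teak, Holly, Ash, Fir — every station.
Total annual cost: 10 + 14 = 24.

24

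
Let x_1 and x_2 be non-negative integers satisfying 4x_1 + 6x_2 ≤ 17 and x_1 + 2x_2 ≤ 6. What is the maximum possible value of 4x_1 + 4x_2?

16

(x_1,x_2)=(4,0) is feasible, giving 16.
(x_1,x_2)=(3,0) is feasible, giving 12.
Maximum is 16 at (x_1,x_2)=(4,0).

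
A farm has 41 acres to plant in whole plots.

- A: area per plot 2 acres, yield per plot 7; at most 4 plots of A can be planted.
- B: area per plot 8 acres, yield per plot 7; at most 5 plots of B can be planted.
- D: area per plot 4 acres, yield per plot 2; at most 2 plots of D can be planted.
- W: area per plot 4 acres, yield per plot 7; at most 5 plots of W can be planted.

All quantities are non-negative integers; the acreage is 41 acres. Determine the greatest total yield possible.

4×A, 1×B, and 5×W: area 36 ≤ 41, yield 4·7 + 1·7 + 5·7 = 70.
4×A, 1×B, 1×D, and 5×W: area 40 ≤ 41, yield 4·7 + 1·7 + 1·2 + 5·7 = 72.
Best is 72.

72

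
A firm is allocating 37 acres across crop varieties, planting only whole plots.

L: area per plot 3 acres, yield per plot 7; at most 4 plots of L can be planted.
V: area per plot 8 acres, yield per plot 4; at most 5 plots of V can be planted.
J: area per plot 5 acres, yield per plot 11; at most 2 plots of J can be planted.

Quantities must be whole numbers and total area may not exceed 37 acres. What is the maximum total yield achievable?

This is a bounded integer knapsack.
3×L, 2×V, and 2×J: area 35 ≤ 37, yield 3·7 + 2·4 + 2·11 = 51.
4×L, 1×V, and 2×J: area 30 ≤ 37, yield 4·7 + 1·4 + 2·11 = 54.
Best is 54.

54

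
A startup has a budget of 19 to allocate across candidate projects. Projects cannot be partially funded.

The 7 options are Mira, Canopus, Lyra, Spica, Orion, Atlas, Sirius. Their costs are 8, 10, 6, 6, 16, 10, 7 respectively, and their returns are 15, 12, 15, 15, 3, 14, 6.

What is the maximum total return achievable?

36

Allowing fractional choices, the relaxed optimum would be about 43.1, but projects are indivisible.
Mira + Lyra: cost 8 + 6 = 14 ≤ 19, return 15 + 15 = 30.
Lyra + Spica: cost 6 + 6 = 12 ≤ 19, return 15 + 15 = 30.
Lyra + Spica + Sirius: cost 6 + 6 + 7 = 19 ≤ 19, return 15 + 15 + 6 = 36.
Best is Lyra, Spica, and Sirius with total return 36.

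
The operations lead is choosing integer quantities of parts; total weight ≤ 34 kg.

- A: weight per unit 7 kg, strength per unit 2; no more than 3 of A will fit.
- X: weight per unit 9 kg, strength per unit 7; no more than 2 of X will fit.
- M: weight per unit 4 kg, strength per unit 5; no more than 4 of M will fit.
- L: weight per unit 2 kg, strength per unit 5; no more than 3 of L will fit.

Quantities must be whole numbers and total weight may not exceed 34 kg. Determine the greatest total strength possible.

42

L has the best ratio (5/2); taking only L gives at most 3×5 = 15 (stopped by the supply cap of 3).
Mixing does better — 1×X, 4×M, and 3×L: weight 31 ≤ 34, strength 1·7 + 4·5 + 3·5 = 42.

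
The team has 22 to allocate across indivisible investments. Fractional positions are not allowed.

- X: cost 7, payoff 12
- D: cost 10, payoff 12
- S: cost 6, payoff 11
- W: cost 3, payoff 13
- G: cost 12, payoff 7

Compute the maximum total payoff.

Allowing fractional choices, the relaxed optimum would be about 43.2, but investments are indivisible.
X + S + W: cost 7 + 6 + 3 = 16 ≤ 22, payoff 12 + 11 + 13 = 36.
X + D + W: cost 7 + 10 + 3 = 20 ≤ 22, payoff 12 + 12 + 13 = 37.
D + S + W: cost 10 + 6 + 3 = 19 ≤ 22, payoff 12 + 11 + 13 = 36.
Best is X, D, and W with total payoff 37.

37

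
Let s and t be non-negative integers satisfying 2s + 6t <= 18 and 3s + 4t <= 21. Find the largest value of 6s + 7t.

(s,t)=(7,0): 2·7+6·0=14≤18, 3·7+4·0=21≤21, objective 42.
(s,t)=(6,0): 2·6+6·0=12≤18, 3·6+4·0=18≤21, objective 36.
Maximum is 42 at (s,t)=(7,0).

42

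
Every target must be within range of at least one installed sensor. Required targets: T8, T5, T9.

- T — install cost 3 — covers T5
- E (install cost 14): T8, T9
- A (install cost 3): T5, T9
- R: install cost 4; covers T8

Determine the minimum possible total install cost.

Choose A and R: together they cover T8, T5, T9 — every target.
Total install cost: 3 + 4 = 7.
No cover costs less than 7.

7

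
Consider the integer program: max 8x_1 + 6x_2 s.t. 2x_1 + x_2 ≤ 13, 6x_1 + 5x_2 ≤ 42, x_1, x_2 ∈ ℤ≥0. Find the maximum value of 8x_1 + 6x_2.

(x_1,x_2)=(6,1): 2·6+1·1=13≤13, 6·6+5·1=41≤42, objective 54.
(x_1,x_2)=(5,2): 2·5+1·2=12≤13, 6·5+5·2=40≤42, objective 52.
(x_1,x_2)=(6,0): 2·6+1·0=12≤13, 6·6+5·0=36≤42, objective 48.
(x_1,x_2)=(5,1): 2·5+1·1=11≤13, 6·5+5·1=35≤42, objective 46.
Maximum is 54 at (x_1,x_2)=(6,1).

54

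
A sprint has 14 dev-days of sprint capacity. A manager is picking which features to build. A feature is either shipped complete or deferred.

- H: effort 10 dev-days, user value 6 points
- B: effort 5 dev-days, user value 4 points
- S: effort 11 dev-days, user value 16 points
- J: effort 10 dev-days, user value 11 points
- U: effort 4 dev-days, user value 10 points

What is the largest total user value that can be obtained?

J + U: effort 10 + 4 = 14 ≤ 14, user value 11 + 10 = 21.
S: effort 11 ≤ 14, user value 16.
Best is J and U with total user value 21.

21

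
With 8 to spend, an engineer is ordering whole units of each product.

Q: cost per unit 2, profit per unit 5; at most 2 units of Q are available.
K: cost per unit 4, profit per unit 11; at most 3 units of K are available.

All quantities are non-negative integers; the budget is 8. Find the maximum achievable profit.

K has the best ratio (11/4); taking only K gives at most 2×11 = 22 (stopped by the cost limit).
Optimal: 2×K: cost 8 ≤ 8, profit 2·11 = 22.

22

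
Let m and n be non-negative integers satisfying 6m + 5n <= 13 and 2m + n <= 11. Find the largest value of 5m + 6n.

The continuous relaxation peaks at (0, 2.6) with value 15.60; rounding to a feasible lattice point costs some objective.
(m,n)=(0,2): 6·0+5·2=10≤13, 2·0+1·2=2≤11, objective 12.
(m,n)=(1,1): 6·1+5·1=11≤13, 2·1+1·1=3≤11, objective 11.
(m,n)=(0,1): 6·0+5·1=5≤13, 2·0+1·1=1≤11, objective 6.
The best lattice point is (0,2), giving 12.

12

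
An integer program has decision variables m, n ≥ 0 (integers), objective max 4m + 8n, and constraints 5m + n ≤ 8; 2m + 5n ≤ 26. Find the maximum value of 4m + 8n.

(m,n)=(0,5): 5·0+1·5=5≤8, 2·0+5·5=25≤26, objective 40.
(m,n)=(0,4): 5·0+1·4=4≤8, 2·0+5·4=20≤26, objective 32.
No feasible integer point exceeds 40.

40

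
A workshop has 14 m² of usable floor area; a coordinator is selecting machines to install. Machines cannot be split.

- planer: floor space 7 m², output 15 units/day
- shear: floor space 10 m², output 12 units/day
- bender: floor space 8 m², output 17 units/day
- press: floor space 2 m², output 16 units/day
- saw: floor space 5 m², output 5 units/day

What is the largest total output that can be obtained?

Allowing fractional choices, the relaxed optimum would be about 41.6, but machines are indivisible.
bender + press: floor space 8 + 2 = 10 ≤ 14, output 17 + 16 = 33.
planer + press: floor space 7 + 2 = 9 ≤ 14, output 15 + 16 = 31.
planer + press + saw: floor space 7 + 2 + 5 = 14 ≤ 14, output 15 + 16 + 5 = 36.
Best is planer, press, and saw with total output 36.

36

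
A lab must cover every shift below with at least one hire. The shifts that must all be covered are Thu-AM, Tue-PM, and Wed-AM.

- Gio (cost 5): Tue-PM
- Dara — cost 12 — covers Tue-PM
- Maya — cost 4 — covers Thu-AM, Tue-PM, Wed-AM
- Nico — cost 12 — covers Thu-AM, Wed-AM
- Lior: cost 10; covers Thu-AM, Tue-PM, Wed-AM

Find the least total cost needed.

Maya alone covers Thu-AM, Tue-PM, Wed-AM — every shift.
Total cost: 4.
No cover costs less than 4.

4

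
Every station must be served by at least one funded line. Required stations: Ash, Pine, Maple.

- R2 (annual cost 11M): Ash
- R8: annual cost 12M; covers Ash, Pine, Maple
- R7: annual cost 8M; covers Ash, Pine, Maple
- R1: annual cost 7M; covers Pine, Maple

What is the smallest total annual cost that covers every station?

R7 alone covers Ash, Pine, Maple — every station.
Total annual cost: 8.
No cover costs less than 8.

8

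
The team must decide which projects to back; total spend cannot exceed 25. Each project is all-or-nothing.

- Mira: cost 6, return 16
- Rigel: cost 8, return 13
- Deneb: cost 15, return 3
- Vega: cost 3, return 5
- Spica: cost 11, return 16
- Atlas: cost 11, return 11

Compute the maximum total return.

This is an integer program with binary decision variables.
Mira + Vega + Spica: cost 6 + 3 + 11 = 20 ≤ 25, return 16 + 5 + 16 = 37.
Mira + Rigel + Atlas: cost 6 + 8 + 11 = 25 ≤ 25, return 16 + 13 + 11 = 40.
Mira + Rigel + Spica: cost 6 + 8 + 11 = 25 ≤ 25, return 16 + 13 + 16 = 45.
Best is Mira, Rigel, and Spica with total return 45.

45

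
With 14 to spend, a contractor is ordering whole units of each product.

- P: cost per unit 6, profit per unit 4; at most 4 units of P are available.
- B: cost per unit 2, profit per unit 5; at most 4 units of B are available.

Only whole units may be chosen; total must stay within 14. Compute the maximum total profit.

1×P and 4×B: cost 14 ≤ 14, profit 1·4 + 4·5 = 24.
4×B: cost 8 ≤ 14, profit 4·5 = 20.
Best is 24.

24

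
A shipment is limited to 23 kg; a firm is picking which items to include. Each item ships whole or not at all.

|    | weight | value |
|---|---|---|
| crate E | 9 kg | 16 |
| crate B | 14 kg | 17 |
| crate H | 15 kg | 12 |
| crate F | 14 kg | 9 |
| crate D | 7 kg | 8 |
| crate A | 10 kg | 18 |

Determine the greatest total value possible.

34

Take crate E and crate A: weight 9 + 10 = 19 ≤ 23, value 16 + 18 = 34.
No other feasible combination does better.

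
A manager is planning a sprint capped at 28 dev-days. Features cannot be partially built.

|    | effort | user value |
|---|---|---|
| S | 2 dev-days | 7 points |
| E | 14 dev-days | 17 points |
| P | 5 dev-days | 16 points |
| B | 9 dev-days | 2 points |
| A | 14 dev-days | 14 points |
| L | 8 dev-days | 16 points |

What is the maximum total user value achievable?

This is an integer program with binary decision variables.
E + P + L: effort 14 + 5 + 8 = 27 ≤ 28, user value 17 + 16 + 16 = 49.
P + A + L: effort 5 + 14 + 8 = 27 ≤ 28, user value 16 + 14 + 16 = 46.
S + P + B + L: effort 2 + 5 + 9 + 8 = 24 ≤ 28, user value 7 + 16 + 2 + 16 = 41.
Best is E, P, and L with total user value 49.

49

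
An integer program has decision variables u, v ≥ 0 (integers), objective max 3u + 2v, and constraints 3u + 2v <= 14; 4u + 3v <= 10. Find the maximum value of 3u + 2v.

The continuous relaxation peaks at (2.5, 0) with value 7.50; rounding to a feasible lattice point costs some objective.
(u,v)=(1,2): 3·1+2·2=7≤14, 4·1+3·2=10≤10, objective 7.
(u,v)=(0,3): 3·0+2·3=6≤14, 4·0+3·3=9≤10, objective 6.
The best lattice point is (1,2), giving 7.

7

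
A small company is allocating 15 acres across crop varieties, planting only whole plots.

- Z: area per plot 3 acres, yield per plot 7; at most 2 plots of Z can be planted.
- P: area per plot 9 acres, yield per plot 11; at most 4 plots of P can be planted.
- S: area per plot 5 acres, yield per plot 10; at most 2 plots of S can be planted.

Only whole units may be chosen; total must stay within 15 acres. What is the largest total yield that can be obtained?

27

Z has the best ratio (7/3); taking only Z gives at most 2×7 = 14 (stopped by the supply cap of 2).
Mixing does better — 1×Z and 2×S: area 13 ≤ 15, yield 1·7 + 2·10 = 27.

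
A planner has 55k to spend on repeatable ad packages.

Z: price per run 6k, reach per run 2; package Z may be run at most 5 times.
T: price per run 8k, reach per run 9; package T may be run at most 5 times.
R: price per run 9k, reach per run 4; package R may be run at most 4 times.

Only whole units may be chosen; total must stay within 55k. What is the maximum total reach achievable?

51

This is a bounded integer knapsack.
Take 1×Z, 5×T, and 1×R: price 55 ≤ 55, reach 1·2 + 5·9 + 1·4 = 51.
T has the best ratio (9/8) and is taken to its limit of 5; remaining capacity is filled optimally with the others.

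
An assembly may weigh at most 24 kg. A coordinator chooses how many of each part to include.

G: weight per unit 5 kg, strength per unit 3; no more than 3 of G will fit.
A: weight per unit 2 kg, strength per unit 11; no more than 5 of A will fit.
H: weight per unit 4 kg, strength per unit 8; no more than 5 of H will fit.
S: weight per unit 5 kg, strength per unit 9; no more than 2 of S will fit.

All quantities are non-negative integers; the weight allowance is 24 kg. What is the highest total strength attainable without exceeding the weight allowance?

81

This is a bounded integer knapsack.
5×A, 1×H, and 2×S: weight 24 ≤ 24, strength 5·11 + 1·8 + 2·9 = 81.
5×A, 2×H, and 1×S: weight 23 ≤ 24, strength 5·11 + 2·8 + 1·9 = 80.
Best is 81.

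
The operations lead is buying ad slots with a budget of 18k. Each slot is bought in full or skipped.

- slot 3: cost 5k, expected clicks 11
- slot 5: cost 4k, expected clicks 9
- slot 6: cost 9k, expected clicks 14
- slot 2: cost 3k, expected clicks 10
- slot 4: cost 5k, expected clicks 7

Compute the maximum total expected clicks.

37

slot 3 + slot 6 + slot 2: cost 5 + 9 + 3 = 17 ≤ 18, expected clicks 11 + 14 + 10 = 35.
slot 3 + slot 5 + slot 2 + slot 4: cost 5 + 4 + 3 + 5 = 17 ≤ 18, expected clicks 11 + 9 + 10 + 7 = 37.
Best is slot 3, slot 5, slot 2, and slot 4 with total expected clicks 37.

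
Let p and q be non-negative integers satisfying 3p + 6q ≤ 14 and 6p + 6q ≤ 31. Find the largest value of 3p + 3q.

12

Relaxing integrality, the LP optimum is 14.00 at (p,q) = (4.67, 0), which is not an integer point.
(p,q)=(4,0) is feasible, giving 12.
(p,q)=(3,0) is feasible, giving 9.
The best lattice point is (4,0), giving 12.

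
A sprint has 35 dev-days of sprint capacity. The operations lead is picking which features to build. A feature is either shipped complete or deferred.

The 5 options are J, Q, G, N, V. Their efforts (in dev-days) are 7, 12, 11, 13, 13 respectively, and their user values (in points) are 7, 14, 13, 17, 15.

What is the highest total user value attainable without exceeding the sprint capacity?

39

Take J, N, and V: effort 7 + 13 + 13 = 33 ≤ 35, user value 7 + 17 + 15 = 39.
No other feasible combination does better.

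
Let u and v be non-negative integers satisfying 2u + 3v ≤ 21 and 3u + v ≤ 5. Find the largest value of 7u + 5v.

(u,v)=(0,5): 2·0+3·5=15≤21, 3·0+1·5=5≤5, objective 25.
(u,v)=(0,4): 2·0+3·4=12≤21, 3·0+1·4=4≤5, objective 20.
The best lattice point is (0,5), giving 25.

25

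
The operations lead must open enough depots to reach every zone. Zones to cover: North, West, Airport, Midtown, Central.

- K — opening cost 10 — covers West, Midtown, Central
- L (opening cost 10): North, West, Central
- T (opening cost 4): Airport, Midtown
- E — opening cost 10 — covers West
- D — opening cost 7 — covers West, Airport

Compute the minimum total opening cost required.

This is an integer covering problem.
Choose L and T: together they cover North, West, Airport, Midtown, Central — every zone.
Total opening cost: 10 + 4 = 14.
No cover costs less than 14.

14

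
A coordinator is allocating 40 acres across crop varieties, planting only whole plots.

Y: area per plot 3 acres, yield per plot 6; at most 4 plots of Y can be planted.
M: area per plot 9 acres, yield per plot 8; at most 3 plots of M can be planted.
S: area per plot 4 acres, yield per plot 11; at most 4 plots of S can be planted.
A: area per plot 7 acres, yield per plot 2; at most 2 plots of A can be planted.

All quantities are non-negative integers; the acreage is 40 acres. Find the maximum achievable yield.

2×Y, 2×M, and 4×S: area 40 ≤ 40, yield 2·6 + 2·8 + 4·11 = 72.
4×Y, 1×M, and 4×S: area 37 ≤ 40, yield 4·6 + 1·8 + 4·11 = 76.
Best is 76.

76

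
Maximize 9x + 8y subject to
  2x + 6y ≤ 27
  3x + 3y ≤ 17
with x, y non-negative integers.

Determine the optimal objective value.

45

The continuous relaxation peaks at (5.67, 0) with value 51.00; rounding to a feasible lattice point costs some objective.
(x,y)=(5,0) is feasible, giving 45.
(x,y)=(4,1) is feasible, giving 44.
(x,y)=(4,0) is feasible, giving 36.
No feasible integer point exceeds 45.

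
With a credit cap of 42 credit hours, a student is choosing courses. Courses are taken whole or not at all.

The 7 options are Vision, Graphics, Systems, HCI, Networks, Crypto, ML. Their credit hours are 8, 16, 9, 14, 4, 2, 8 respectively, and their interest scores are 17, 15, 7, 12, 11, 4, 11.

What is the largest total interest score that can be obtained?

58

Take Vision, Graphics, Networks, Crypto, and ML: credit hours 8 + 16 + 4 + 2 + 8 = 38 ≤ 42, interest score 17 + 15 + 11 + 4 + 11 = 58.
No other feasible combination does better.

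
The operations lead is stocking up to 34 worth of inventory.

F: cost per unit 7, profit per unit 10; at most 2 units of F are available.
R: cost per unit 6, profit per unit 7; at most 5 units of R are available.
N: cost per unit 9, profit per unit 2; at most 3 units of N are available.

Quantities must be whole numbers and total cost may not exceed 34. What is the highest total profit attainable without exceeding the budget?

Take 2×F and 3×R: cost 32 ≤ 34, profit 2·10 + 3·7 = 41.
F has the best ratio (10/7) and is taken to its limit of 2; remaining capacity is filled optimally with the others.

41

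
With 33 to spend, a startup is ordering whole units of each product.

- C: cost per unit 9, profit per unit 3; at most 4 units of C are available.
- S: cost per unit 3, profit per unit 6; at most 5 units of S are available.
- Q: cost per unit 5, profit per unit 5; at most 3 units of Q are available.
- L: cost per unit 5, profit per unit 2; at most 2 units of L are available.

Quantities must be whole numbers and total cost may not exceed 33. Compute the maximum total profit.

45

This is a bounded integer knapsack.
S has the best ratio (6/3); taking only S gives at most 5×6 = 30 (stopped by the supply cap of 5).
Mixing does better — 5×S and 3×Q: cost 30 ≤ 33, profit 5·6 + 3·5 = 45.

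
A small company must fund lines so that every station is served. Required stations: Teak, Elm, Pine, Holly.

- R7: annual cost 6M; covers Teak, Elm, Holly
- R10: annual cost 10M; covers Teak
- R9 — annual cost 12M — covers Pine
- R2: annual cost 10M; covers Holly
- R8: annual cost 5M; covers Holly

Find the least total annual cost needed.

18

Choose R7 and R9: together they cover Teak, Elm, Pine, Holly — every station.
Total annual cost: 6 + 12 = 18.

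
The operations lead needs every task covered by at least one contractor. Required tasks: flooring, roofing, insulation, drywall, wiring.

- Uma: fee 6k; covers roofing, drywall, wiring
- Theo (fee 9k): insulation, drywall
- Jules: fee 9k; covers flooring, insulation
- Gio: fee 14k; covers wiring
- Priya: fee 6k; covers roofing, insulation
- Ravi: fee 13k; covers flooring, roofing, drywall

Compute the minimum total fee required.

15

Choose Uma and Jules: together they cover flooring, roofing, insulation, drywall, wiring — every task.
Total fee: 6 + 9 = 15.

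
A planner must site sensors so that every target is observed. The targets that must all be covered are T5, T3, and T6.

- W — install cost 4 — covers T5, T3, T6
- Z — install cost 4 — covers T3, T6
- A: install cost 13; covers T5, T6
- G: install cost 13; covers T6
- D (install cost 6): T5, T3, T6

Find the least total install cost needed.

This is a weighted set-cover instance.
W alone covers T5, T3, T6 — every target.
Total install cost: 4.
No cover costs less than 4.

4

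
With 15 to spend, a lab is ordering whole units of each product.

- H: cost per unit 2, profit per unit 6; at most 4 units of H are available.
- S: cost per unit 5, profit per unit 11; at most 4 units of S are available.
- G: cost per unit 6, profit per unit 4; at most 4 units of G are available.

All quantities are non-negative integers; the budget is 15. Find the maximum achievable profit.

35

2×H and 2×S: cost 14 ≤ 15, profit 2·6 + 2·11 = 34.
4×H and 1×S: cost 13 ≤ 15, profit 4·6 + 1·11 = 35.
Best is 35.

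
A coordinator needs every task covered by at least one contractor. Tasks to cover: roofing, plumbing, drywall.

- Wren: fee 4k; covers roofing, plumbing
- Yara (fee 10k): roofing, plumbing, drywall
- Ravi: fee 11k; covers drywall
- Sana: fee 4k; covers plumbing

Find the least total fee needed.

10

This is an integer covering problem.
The greedy cost-per-new-task heuristic would pick Wren and Yara for 14, but a cheaper cover exists.
Yara alone covers roofing, plumbing, drywall — every task.
Total fee: 10.
No cover costs less than 10.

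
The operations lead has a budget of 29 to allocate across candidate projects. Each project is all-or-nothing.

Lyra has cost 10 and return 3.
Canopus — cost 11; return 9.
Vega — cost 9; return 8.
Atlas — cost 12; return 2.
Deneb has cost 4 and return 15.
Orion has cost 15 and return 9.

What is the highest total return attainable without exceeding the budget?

32

Allowing fractional choices, the relaxed optimum would be about 35.0, but projects are indivisible.
Canopus + Vega + Deneb: cost 11 + 9 + 4 = 24 ≤ 29, return 9 + 8 + 15 = 32.
Vega + Deneb + Orion: cost 9 + 4 + 15 = 28 ≤ 29, return 8 + 15 + 9 = 32.
Lyra + Canopus + Deneb: cost 10 + 11 + 4 = 25 ≤ 29, return 3 + 9 + 15 = 27.
The maximum return is 32; one optimal choice is Canopus, Vega, and Deneb.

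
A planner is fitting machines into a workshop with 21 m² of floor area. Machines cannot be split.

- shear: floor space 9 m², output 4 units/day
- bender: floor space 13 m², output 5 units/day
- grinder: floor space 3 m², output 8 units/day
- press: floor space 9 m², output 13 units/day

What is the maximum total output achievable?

25

shear + press: floor space 9 + 9 = 18 ≤ 21, output 4 + 13 = 17.
shear + grinder + press: floor space 9 + 3 + 9 = 21 ≤ 21, output 4 + 8 + 13 = 25.
grinder + press: floor space 3 + 9 = 12 ≤ 21, output 8 + 13 = 21.
Best is shear, grinder, and press with total output 25.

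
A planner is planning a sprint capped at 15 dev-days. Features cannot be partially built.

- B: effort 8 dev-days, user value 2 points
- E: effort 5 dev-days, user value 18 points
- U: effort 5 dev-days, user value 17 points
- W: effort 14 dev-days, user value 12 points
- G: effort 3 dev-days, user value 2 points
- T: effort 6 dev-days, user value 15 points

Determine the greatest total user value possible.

37

Treat it as a binary knapsack problem.
Allowing fractional choices, the relaxed optimum would be about 47.5, but features are indivisible.
E + U: effort 5 + 5 = 10 ≤ 15, user value 18 + 17 = 35.
E + G + T: effort 5 + 3 + 6 = 14 ≤ 15, user value 18 + 2 + 15 = 35.
E + U + G: effort 5 + 5 + 3 = 13 ≤ 15, user value 18 + 17 + 2 = 37.
Best is E, U, and G with total user value 37.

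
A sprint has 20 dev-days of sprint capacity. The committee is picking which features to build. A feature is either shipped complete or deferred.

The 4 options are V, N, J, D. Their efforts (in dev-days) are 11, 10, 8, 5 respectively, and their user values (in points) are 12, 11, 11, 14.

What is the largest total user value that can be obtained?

26

Treat it as a binary knapsack problem.
N + D: effort 10 + 5 = 15 ≤ 20, user value 11 + 14 = 25.
V + D: effort 11 + 5 = 16 ≤ 20, user value 12 + 14 = 26.
J + D: effort 8 + 5 = 13 ≤ 20, user value 11 + 14 = 25.
Best is V and D with total user value 26.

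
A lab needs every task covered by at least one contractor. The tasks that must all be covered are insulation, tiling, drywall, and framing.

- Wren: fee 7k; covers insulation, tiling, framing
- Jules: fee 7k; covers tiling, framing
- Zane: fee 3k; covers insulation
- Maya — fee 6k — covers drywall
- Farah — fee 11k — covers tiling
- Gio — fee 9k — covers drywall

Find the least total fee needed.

Choose Wren and Maya: together they cover insulation, tiling, drywall, framing — every task.
Total fee: 7 + 6 = 13.
No cover costs less than 13.

13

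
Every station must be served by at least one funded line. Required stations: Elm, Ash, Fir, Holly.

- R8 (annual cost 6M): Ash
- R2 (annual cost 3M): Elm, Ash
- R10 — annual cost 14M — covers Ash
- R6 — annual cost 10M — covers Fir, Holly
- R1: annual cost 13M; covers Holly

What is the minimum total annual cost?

Choose R2 and R6: together they cover Elm, Ash, Fir, Holly — every station.
Total annual cost: 3 + 10 = 13.
No cover costs less than 13.

13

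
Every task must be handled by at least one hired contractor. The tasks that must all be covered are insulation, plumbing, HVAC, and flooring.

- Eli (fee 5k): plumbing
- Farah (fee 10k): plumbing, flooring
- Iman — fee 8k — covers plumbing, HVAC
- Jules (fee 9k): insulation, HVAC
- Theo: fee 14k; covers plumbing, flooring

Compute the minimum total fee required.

19

This is an integer covering problem.
The greedy cost-per-new-task heuristic would pick Iman, Jules, and Farah for 27, but a cheaper cover exists.
Choose Farah and Jules: together they cover insulation, plumbing, HVAC, flooring — every task.
Total fee: 10 + 9 = 19.
No cover costs less than 19.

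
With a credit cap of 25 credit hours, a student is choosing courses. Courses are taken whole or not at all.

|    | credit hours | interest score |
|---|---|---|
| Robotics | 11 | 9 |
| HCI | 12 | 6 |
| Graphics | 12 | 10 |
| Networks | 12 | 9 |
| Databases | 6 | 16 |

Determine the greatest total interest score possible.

26

Take Graphics and Databases: credit hours 12 + 6 = 18 ≤ 25, interest score 10 + 16 = 26.
No other feasible combination does better.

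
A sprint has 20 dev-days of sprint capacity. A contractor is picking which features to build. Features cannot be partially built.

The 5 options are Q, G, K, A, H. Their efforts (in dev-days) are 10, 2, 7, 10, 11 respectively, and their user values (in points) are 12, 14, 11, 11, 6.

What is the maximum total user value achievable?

This is an integer program with binary decision variables.
Allowing fractional choices, the relaxed optimum would be about 38.1, but features are indivisible.
G + K + A: effort 2 + 7 + 10 = 19 ≤ 20, user value 14 + 11 + 11 = 36.
Q + G + K: effort 10 + 2 + 7 = 19 ≤ 20, user value 12 + 14 + 11 = 37.
Best is Q, G, and K with total user value 37.

37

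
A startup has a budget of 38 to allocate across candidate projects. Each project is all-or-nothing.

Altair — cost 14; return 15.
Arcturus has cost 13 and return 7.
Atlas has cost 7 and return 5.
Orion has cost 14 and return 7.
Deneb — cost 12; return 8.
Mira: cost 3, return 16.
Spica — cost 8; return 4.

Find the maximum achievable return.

Take Altair, Atlas, Deneb, and Mira: cost 14 + 7 + 12 + 3 = 36 ≤ 38, return 15 + 5 + 8 + 16 = 44.
No other feasible combination does better.

44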